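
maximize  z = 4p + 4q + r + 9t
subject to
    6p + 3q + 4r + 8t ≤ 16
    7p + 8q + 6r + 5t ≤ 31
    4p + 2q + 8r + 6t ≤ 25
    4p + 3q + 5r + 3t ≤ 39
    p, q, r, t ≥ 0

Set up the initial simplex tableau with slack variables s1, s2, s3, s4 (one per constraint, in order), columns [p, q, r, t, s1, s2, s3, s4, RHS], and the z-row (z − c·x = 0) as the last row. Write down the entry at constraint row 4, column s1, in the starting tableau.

Slack s1 belongs to constraint 1; its column is the unit vector e_1, so the entry in row 4 is 0.

0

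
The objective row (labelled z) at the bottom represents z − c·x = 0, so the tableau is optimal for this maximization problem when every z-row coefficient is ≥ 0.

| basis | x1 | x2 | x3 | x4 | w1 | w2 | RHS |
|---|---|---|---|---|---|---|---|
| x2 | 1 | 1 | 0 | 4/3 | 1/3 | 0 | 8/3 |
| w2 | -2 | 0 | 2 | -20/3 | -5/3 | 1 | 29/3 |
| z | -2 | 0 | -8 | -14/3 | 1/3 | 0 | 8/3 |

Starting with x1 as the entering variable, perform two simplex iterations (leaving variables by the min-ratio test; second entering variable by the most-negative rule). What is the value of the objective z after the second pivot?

68

Ratio test on column x1 — row 1: (8/3)/1 = 8/3; row 2: entry -2 ≤ 0. Minimum is 8/3 at row 1 (x2 leaves); pivot element 1.
Pivot on row 1; the z-row RHS becomes 8/3 − (-2)·(8/3) = 8.
Next entering variable (most negative z-row entry -8): x3.
Ratio test on column x3 — row 1: entry 0 ≤ 0; row 2: 15/2 = 15/2. Minimum is 15/2 at row 2 (w2 leaves); pivot element 2.
After the second pivot the z-row RHS is 8 − (-8)·(15/2) = 68.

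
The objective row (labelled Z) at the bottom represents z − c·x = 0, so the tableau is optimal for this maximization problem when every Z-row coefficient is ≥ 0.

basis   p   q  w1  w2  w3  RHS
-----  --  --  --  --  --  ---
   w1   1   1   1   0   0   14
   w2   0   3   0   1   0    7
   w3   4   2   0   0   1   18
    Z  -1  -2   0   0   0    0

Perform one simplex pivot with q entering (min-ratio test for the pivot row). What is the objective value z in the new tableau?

Ratio test on column q — row 1: 14/1 = 14; row 2: 7/3 = 7/3; row 3: 18/2 = 9. Minimum is 7/3 at row 2 (w2 leaves); pivot element 3.
Pivot on row 2; the Z-row RHS becomes 0 − (-2)·(7/3) = 14/3.

14/3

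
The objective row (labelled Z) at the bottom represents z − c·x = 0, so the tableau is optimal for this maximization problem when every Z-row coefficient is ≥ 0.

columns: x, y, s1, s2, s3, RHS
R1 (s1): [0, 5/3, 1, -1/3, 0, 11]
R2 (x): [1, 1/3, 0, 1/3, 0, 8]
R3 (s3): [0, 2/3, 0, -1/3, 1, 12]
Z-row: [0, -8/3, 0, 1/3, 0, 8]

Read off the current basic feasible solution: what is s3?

s3 is basic (row 3); its value is the RHS of that row, 12.

12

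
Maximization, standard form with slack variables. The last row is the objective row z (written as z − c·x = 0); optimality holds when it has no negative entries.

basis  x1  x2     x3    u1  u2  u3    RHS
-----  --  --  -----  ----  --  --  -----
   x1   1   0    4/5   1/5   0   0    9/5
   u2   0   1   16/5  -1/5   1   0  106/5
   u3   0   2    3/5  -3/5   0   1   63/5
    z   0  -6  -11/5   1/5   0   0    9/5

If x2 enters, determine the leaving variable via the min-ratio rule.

Column x2 entries and ratios — x1: 0 ≤ 0, skip; u2: (106/5)/1 = 106/5; u3: (63/5)/2 = 63/10.
Smallest ratio is 63/10 in the row of u3, so u3 leaves.

u3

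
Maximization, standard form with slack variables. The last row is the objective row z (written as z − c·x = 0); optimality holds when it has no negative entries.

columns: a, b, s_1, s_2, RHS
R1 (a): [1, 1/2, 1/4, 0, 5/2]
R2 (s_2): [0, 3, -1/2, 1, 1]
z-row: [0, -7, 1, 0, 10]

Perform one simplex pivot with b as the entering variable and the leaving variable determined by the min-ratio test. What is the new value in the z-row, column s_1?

-1/6

Ratio test on column b — row 1: (5/2)/(1/2) = 5; row 2: 1/3 = 1/3. Minimum is 1/3 at row 2 (s_2 leaves); pivot element 3.
Divide row 2 by 3; eliminate column b from the other rows.
z-row update in column s_1: 1 − (-7)·(-1/6) = -1/6.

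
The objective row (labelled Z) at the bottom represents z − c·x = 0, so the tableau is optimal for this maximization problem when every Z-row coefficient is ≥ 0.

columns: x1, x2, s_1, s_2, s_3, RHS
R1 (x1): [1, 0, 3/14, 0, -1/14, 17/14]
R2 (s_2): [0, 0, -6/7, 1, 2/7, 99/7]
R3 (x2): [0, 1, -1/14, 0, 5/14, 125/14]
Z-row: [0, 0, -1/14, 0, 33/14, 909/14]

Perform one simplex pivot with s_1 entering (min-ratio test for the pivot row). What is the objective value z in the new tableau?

196/3

Ratio test on column s_1 — row 1: (17/14)/(3/14) = 17/3; row 2: entry -6/7 ≤ 0; row 3: entry -1/14 ≤ 0. Minimum is 17/3 at row 1 (x1 leaves); pivot element 3/14.
Pivot on row 1; the Z-row RHS becomes 909/14 − (-1/14)·(17/3) = 196/3.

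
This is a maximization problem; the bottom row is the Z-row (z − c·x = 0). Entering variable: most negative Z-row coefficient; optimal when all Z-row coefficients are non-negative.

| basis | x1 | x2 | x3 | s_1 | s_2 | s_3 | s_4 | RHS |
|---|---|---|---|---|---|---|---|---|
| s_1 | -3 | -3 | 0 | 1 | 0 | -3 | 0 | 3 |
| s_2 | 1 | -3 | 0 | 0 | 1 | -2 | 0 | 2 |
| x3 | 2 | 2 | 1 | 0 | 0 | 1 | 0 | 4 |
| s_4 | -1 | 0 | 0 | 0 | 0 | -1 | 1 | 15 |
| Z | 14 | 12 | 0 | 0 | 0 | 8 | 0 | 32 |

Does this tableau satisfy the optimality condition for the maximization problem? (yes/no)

Every Z-row coefficient is ≥ 0, so the tableau is optimal.

yes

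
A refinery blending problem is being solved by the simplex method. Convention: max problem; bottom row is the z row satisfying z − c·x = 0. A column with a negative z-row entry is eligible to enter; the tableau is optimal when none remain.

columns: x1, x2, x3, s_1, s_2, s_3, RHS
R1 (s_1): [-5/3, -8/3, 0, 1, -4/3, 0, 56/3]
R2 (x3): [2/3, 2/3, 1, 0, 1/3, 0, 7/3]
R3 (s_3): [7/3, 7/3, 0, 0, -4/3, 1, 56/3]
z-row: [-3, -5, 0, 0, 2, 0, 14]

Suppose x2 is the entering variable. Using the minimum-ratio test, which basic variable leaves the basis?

Column x2 entries and ratios — s_1: -8/3 ≤ 0, skip; x3: (7/3)/(2/3) = 7/2; s_3: (56/3)/(7/3) = 8.
Smallest ratio is 7/2 in the row of x3, so x3 leaves.

x3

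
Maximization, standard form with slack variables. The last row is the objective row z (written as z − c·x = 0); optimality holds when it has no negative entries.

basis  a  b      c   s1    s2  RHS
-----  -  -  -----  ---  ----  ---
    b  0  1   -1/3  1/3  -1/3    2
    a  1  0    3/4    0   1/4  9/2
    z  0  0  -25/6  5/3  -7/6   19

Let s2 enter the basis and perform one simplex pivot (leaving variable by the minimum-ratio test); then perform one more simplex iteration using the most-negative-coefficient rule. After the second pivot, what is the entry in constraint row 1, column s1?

Ratio test on column s2 — row 1: entry -1/3 ≤ 0; row 2: (9/2)/(1/4) = 18. Minimum is 18 at row 2 (a leaves); pivot element 1/4.
Divide row 2 by 1/4; eliminate column s2 from the other rows.
Second iteration: most negative z-row entry is -2/3 in column c, so c enters.
Ratio test on column c — row 1: 8/(2/3) = 12; row 2: 18/3 = 6. Minimum is 6 at row 2 (s2 leaves); pivot element 3.
Divide row 2 by 3; eliminate column c from the other rows.
After both pivots, the entry at constraint row 1, column s1 is 1/3.

1/3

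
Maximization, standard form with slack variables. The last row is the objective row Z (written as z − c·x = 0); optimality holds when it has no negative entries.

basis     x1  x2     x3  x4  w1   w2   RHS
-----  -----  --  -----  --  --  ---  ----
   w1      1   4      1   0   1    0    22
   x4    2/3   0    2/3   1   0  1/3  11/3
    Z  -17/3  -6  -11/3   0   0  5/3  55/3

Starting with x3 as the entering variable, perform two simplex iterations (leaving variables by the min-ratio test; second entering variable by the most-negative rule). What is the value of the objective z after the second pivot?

Ratio test on column x3 — row 1: 22/1 = 22; row 2: (11/3)/(2/3) = 11/2. Minimum is 11/2 at row 2 (x4 leaves); pivot element 2/3.
Pivot on row 2; the Z-row RHS becomes 55/3 − (-11/3)·(11/2) = 77/2.
Next entering variable (most negative Z-row entry -6): x2.
Ratio test on column x2 — row 1: (33/2)/4 = 33/8; row 2: entry 0 ≤ 0. Minimum is 33/8 at row 1 (w1 leaves); pivot element 4.
After the second pivot the Z-row RHS is 77/2 − (-6)·(33/8) = 253/4.

253/4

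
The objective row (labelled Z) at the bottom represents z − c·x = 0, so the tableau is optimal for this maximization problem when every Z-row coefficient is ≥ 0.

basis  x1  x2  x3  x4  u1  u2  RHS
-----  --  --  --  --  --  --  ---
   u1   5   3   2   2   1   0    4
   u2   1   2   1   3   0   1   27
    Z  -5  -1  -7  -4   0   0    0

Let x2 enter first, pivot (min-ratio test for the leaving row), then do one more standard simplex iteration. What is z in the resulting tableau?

Ratio test on column x2 — row 1: 4/3 = 4/3; row 2: 27/2 = 27/2. Minimum is 4/3 at row 1 (u1 leaves); pivot element 3.
Pivot on row 1; the Z-row RHS becomes 0 − (-1)·(4/3) = 4/3.
Next entering variable (most negative Z-row entry -19/3): x3.
Ratio test on column x3 — row 1: (4/3)/(2/3) = 2; row 2: entry -1/3 ≤ 0. Minimum is 2 at row 1 (x2 leaves); pivot element 2/3.
After the second pivot the Z-row RHS is 4/3 − (-19/3)·2 = 14.

14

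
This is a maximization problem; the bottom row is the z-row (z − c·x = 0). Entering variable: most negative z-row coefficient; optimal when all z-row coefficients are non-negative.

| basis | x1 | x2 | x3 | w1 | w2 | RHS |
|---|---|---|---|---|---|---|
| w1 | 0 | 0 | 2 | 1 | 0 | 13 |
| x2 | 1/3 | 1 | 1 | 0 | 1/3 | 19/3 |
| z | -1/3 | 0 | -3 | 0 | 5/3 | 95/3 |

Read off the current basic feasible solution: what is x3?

0

x3 is not in the basis, so in the current basic feasible solution x3 = 0.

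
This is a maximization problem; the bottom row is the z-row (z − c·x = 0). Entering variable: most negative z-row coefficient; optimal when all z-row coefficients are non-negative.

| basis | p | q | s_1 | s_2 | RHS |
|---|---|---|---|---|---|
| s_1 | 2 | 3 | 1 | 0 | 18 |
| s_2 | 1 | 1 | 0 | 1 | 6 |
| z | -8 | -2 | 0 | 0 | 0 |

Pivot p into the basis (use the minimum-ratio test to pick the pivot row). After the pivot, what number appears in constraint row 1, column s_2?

Ratio test on column p — row 1: 18/2 = 9; row 2: 6/1 = 6. Minimum is 6 at row 2 (s_2 leaves); pivot element 1.
Divide row 2 by 1; eliminate column p from the other rows.
Row 1 update in column s_2: 0 − 2·1 = -2.

-2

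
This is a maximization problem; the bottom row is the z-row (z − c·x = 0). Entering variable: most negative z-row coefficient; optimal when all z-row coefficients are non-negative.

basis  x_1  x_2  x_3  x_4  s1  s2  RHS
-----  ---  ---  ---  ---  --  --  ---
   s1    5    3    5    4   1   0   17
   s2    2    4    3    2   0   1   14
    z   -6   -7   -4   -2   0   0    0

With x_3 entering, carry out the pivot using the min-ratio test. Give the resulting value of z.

68/5

Ratio test on column x_3 — row 1: 17/5 = 17/5; row 2: 14/3 = 14/3. Minimum is 17/5 at row 1 (s1 leaves); pivot element 5.
Pivot on row 1; the z-row RHS becomes 0 − (-4)·(17/5) = 68/5.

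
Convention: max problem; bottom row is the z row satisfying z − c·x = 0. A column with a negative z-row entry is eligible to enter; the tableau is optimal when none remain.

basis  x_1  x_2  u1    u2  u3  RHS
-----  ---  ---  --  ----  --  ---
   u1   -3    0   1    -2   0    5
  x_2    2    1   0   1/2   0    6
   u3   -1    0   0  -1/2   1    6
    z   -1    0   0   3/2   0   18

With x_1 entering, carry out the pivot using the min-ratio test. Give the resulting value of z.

Ratio test on column x_1 — row 1: entry -3 ≤ 0; row 2: 6/2 = 3; row 3: entry -1 ≤ 0. Minimum is 3 at row 2 (x_2 leaves); pivot element 2.
Pivot on row 2; the z-row RHS becomes 18 − (-1)·3 = 21.

21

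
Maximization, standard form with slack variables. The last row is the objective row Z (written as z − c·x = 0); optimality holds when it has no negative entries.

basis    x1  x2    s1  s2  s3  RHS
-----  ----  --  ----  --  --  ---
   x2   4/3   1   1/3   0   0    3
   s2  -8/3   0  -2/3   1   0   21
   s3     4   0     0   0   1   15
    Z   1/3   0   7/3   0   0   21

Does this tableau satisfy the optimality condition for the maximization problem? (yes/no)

Every Z-row coefficient is ≥ 0, so the tableau is optimal.

yes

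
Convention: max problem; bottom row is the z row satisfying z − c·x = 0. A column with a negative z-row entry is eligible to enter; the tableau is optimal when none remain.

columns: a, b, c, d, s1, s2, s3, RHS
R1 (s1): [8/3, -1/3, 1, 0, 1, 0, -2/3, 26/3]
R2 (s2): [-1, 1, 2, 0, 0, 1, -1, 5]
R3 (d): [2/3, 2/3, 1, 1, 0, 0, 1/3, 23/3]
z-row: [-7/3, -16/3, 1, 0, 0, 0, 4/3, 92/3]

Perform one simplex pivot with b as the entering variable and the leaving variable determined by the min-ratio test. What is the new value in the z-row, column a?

Ratio test on column b — row 1: entry -1/3 ≤ 0; row 2: 5/1 = 5; row 3: (23/3)/(2/3) = 23/2. Minimum is 5 at row 2 (s2 leaves); pivot element 1.
Divide row 2 by 1; eliminate column b from the other rows.
z-row update in column a: -7/3 − (-16/3)·(-1) = -23/3.

-23/3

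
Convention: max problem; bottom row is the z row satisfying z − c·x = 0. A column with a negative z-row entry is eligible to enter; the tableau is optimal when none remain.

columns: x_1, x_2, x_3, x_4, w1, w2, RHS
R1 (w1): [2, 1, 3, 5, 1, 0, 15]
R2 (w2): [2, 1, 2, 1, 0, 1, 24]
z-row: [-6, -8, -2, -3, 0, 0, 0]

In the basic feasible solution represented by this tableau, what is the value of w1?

15

w1 is basic (row 1); its value is the RHS of that row, 15.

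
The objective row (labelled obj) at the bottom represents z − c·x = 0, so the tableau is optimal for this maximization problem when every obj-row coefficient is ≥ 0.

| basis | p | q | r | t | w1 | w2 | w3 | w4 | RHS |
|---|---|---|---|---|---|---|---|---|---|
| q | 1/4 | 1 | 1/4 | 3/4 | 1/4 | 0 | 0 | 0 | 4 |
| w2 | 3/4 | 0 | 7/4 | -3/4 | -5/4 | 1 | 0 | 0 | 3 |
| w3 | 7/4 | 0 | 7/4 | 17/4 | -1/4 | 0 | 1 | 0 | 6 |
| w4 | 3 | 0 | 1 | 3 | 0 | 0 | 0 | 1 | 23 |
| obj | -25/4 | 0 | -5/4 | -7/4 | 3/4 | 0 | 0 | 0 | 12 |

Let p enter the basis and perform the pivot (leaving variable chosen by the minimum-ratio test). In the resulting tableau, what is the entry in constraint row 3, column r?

Ratio test on column p — row 1: 4/(1/4) = 16; row 2: 3/(3/4) = 4; row 3: 6/(7/4) = 24/7; row 4: 23/3 = 23/3. Minimum is 24/7 at row 3 (w3 leaves); pivot element 7/4.
Divide row 3 by 7/4; eliminate column p from the other rows.
In the new row 3, the r entry is the old entry divided by the pivot: (7/4)/(7/4) = 1.

1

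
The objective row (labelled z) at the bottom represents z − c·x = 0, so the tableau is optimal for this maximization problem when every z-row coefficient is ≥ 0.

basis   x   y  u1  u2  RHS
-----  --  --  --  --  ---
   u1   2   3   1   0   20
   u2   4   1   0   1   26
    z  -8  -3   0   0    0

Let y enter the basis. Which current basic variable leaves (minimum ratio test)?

Column y entries and ratios — u1: 20/3 = 20/3; u2: 26/1 = 26.
Smallest ratio is 20/3 in the row of u1, so u1 leaves.

u1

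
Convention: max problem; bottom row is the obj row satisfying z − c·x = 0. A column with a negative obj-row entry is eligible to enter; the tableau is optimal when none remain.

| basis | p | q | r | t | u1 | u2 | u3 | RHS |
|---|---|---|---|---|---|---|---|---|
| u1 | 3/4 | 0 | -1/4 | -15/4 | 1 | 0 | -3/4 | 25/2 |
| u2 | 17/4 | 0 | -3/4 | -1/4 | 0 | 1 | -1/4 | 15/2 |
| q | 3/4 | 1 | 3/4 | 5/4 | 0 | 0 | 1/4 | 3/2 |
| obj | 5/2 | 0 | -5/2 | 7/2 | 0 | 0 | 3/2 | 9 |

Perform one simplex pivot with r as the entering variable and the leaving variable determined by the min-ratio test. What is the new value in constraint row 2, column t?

1

Ratio test on column r — row 1: entry -1/4 ≤ 0; row 2: entry -3/4 ≤ 0; row 3: (3/2)/(3/4) = 2. Minimum is 2 at row 3 (q leaves); pivot element 3/4.
Divide row 3 by 3/4; eliminate column r from the other rows.
Row 2 update in column t: -1/4 − (-3/4)·(5/3) = 1.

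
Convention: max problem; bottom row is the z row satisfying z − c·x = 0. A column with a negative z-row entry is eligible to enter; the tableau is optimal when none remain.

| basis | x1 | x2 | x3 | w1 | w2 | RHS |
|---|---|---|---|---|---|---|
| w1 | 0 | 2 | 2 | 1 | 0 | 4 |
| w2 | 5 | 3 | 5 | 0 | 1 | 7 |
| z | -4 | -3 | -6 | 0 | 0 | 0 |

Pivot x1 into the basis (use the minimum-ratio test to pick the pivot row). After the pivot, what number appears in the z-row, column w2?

4/5

Ratio test on column x1 — row 1: entry 0 ≤ 0; row 2: 7/5 = 7/5. Minimum is 7/5 at row 2 (w2 leaves); pivot element 5.
Divide row 2 by 5; eliminate column x1 from the other rows.
z-row update in column w2: 0 − (-4)·(1/5) = 4/5.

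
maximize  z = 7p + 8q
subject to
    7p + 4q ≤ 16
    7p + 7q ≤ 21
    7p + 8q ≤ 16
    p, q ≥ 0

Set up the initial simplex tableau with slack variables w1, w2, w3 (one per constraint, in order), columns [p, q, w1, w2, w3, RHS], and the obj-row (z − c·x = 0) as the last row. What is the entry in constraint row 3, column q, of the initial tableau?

8

Constraint 3 has coefficient 8 on q.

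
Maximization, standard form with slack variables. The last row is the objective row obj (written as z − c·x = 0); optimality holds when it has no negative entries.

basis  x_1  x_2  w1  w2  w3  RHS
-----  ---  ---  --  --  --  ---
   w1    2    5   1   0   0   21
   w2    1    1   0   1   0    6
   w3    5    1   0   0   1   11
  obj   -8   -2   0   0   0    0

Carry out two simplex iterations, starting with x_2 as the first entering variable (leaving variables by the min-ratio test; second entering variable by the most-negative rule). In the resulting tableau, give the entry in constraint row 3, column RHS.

34/23

Ratio test on column x_2 — row 1: 21/5 = 21/5; row 2: 6/1 = 6; row 3: 11/1 = 11. Minimum is 21/5 at row 1 (w1 leaves); pivot element 5.
Divide row 1 by 5; eliminate column x_2 from the other rows.
Second iteration: most negative obj-row entry is -36/5 in column x_1, so x_1 enters.
Ratio test on column x_1 — row 1: (21/5)/(2/5) = 21/2; row 2: (9/5)/(3/5) = 3; row 3: (34/5)/(23/5) = 34/23. Minimum is 34/23 at row 3 (w3 leaves); pivot element 23/5.
Divide row 3 by 23/5; eliminate column x_1 from the other rows.
After both pivots, the entry at constraint row 3, column RHS is 34/23.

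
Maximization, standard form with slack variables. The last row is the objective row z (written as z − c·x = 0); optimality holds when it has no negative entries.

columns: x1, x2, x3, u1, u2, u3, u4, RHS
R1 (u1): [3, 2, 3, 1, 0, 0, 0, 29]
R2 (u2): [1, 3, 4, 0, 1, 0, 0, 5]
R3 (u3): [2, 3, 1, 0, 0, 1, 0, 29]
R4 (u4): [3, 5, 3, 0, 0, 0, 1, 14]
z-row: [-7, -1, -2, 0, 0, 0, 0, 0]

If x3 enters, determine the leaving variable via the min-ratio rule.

Column x3 entries and ratios — u1: 29/3 = 29/3; u2: 5/4 = 5/4; u3: 29/1 = 29; u4: 14/3 = 14/3.
Smallest ratio is 5/4 in the row of u2, so u2 leaves.

u2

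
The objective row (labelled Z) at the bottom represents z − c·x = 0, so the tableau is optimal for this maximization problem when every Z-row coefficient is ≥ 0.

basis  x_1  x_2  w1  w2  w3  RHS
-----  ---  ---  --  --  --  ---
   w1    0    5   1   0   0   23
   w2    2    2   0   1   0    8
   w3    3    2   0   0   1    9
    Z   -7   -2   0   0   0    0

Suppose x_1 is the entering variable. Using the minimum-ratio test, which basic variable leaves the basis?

Column x_1 entries and ratios — w1: 0 ≤ 0, skip; w2: 8/2 = 4; w3: 9/3 = 3.
Smallest ratio is 3 in the row of w3, so w3 leaves.

w3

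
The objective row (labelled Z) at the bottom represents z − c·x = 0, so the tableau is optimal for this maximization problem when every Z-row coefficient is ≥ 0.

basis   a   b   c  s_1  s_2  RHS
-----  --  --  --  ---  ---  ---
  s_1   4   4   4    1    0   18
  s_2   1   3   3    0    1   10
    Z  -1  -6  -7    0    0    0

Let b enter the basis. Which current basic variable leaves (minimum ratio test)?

s_2

Column b entries and ratios — s_1: 18/4 = 9/2; s_2: 10/3 = 10/3.
Smallest ratio is 10/3 in the row of s_2, so s_2 leaves.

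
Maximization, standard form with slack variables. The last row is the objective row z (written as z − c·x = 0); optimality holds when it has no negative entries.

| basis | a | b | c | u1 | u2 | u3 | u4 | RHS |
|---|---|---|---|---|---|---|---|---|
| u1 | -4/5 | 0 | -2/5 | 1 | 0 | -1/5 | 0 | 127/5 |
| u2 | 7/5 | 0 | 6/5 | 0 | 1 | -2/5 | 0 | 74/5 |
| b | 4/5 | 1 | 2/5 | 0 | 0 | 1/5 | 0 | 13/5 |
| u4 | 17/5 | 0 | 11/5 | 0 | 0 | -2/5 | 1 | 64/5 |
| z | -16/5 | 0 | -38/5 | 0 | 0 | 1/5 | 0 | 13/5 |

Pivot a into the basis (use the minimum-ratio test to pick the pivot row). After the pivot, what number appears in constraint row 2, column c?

Ratio test on column a — row 1: entry -4/5 ≤ 0; row 2: (74/5)/(7/5) = 74/7; row 3: (13/5)/(4/5) = 13/4; row 4: (64/5)/(17/5) = 64/17. Minimum is 13/4 at row 3 (b leaves); pivot element 4/5.
Divide row 3 by 4/5; eliminate column a from the other rows.
Row 2 update in column c: 6/5 − (7/5)·(1/2) = 1/2.

1/2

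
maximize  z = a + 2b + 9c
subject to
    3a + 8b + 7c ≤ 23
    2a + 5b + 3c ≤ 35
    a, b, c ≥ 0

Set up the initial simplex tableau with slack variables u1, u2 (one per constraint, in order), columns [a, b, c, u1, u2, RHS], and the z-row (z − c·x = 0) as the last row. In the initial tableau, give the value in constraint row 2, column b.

5

Constraint 2 has coefficient 5 on b.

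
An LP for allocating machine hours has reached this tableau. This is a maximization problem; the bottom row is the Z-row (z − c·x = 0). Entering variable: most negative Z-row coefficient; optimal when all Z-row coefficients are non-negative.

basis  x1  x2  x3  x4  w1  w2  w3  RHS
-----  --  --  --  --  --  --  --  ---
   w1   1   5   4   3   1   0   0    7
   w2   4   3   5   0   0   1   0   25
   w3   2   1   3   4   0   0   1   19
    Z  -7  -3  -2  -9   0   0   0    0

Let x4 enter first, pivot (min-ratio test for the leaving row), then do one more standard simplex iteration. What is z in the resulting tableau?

Ratio test on column x4 — row 1: 7/3 = 7/3; row 2: entry 0 ≤ 0; row 3: 19/4 = 19/4. Minimum is 7/3 at row 1 (w1 leaves); pivot element 3.
Pivot on row 1; the Z-row RHS becomes 0 − (-9)·(7/3) = 21.
Next entering variable (most negative Z-row entry -4): x1.
Ratio test on column x1 — row 1: (7/3)/(1/3) = 7; row 2: 25/4 = 25/4; row 3: (29/3)/(2/3) = 29/2. Minimum is 25/4 at row 2 (w2 leaves); pivot element 4.
After the second pivot the Z-row RHS is 21 − (-4)·(25/4) = 46.

46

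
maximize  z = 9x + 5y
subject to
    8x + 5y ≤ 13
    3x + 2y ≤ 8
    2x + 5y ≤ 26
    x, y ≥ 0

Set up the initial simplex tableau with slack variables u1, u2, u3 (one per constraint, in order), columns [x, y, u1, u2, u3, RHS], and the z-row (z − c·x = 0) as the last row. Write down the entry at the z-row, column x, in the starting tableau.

The z-row carries the negated objective coefficients: the x entry is -9.

-9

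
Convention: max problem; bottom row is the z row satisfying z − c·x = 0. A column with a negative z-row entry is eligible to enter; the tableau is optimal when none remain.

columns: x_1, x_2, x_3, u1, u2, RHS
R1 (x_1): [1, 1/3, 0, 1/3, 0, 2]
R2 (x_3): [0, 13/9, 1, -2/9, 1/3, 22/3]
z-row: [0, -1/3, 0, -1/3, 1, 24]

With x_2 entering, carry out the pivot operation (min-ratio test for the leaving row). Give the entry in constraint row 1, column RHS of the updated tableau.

4/13

Ratio test on column x_2 — row 1: 2/(1/3) = 6; row 2: (22/3)/(13/9) = 66/13. Minimum is 66/13 at row 2 (x_3 leaves); pivot element 13/9.
Divide row 2 by 13/9; eliminate column x_2 from the other rows.
Row 1 update in column RHS: 2 − (1/3)·(66/13) = 4/13.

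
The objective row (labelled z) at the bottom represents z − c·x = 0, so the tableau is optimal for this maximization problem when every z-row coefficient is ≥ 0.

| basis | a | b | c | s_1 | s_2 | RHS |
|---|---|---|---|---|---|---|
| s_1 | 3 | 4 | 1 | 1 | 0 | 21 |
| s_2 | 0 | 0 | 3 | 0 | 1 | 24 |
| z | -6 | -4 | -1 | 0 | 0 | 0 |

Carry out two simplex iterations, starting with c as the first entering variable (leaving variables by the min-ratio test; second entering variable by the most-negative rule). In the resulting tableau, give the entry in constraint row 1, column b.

4/3

Ratio test on column c — row 1: 21/1 = 21; row 2: 24/3 = 8. Minimum is 8 at row 2 (s_2 leaves); pivot element 3.
Divide row 2 by 3; eliminate column c from the other rows.
Second iteration: most negative z-row entry is -6 in column a, so a enters.
Ratio test on column a — row 1: 13/3 = 13/3; row 2: entry 0 ≤ 0. Minimum is 13/3 at row 1 (s_1 leaves); pivot element 3.
Divide row 1 by 3; eliminate column a from the other rows.
After both pivots, the entry at constraint row 1, column b is 4/3.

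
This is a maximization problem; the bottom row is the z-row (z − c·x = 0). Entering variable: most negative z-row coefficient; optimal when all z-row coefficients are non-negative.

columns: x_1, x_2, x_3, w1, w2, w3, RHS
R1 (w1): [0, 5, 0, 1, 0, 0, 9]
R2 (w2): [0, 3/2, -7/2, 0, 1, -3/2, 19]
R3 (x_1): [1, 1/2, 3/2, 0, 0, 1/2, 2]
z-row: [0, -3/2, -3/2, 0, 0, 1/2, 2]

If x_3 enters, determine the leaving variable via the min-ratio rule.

x_1

Column x_3 entries and ratios — w1: 0 ≤ 0, skip; w2: -7/2 ≤ 0, skip; x_1: 2/(3/2) = 4/3.
Smallest ratio is 4/3 in the row of x_1, so x_1 leaves.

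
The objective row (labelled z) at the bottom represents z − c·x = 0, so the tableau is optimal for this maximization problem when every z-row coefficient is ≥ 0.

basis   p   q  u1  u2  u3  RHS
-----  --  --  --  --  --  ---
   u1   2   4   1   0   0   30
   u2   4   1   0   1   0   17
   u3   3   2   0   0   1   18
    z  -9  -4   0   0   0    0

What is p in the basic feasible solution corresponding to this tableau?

p is not in the basis, so in the current basic feasible solution p = 0.

0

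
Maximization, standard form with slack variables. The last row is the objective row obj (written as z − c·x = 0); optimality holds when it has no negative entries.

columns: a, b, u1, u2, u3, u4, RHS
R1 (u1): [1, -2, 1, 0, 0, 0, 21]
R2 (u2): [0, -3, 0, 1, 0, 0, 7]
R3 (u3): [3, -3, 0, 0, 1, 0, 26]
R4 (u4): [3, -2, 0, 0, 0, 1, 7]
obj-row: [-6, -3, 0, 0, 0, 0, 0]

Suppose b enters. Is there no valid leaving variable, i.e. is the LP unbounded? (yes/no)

yes

Every constraint-row entry in column b is ≤ 0, so increasing b is unbounded.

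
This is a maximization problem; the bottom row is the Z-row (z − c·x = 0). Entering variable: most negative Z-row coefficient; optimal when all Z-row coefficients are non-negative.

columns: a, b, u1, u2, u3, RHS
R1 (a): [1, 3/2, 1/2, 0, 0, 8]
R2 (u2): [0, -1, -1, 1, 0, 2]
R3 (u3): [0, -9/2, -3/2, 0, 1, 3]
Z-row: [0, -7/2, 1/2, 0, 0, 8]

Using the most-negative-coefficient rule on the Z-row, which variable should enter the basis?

b

Negative Z-row entries: b: -7/2.
The most negative is -7/2 in column b, so b enters.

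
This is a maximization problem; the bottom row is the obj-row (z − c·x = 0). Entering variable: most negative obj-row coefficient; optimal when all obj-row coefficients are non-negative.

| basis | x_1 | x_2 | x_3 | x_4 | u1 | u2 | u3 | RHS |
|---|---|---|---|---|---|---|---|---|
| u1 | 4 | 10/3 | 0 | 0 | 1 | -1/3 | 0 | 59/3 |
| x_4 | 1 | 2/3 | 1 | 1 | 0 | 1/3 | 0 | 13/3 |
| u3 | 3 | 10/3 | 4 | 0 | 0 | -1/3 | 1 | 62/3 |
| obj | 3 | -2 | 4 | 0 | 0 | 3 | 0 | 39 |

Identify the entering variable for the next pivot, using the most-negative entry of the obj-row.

x_2

Negative obj-row entries: x_2: -2.
The most negative is -2 in column x_2, so x_2 enters.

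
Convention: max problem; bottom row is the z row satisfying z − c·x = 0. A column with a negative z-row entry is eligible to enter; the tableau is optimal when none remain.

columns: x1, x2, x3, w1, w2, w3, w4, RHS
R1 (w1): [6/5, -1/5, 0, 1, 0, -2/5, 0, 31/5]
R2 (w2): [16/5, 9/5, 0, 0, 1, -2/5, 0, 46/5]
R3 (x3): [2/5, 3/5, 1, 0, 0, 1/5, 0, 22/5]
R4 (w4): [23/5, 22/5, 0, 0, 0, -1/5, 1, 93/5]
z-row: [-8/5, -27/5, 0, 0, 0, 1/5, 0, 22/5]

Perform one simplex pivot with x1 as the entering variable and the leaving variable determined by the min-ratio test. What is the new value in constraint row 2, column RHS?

Ratio test on column x1 — row 1: (31/5)/(6/5) = 31/6; row 2: (46/5)/(16/5) = 23/8; row 3: (22/5)/(2/5) = 11; row 4: (93/5)/(23/5) = 93/23. Minimum is 23/8 at row 2 (w2 leaves); pivot element 16/5.
Divide row 2 by 16/5; eliminate column x1 from the other rows.
In the new row 2, the RHS entry is the old entry divided by the pivot: (46/5)/(16/5) = 23/8.

23/8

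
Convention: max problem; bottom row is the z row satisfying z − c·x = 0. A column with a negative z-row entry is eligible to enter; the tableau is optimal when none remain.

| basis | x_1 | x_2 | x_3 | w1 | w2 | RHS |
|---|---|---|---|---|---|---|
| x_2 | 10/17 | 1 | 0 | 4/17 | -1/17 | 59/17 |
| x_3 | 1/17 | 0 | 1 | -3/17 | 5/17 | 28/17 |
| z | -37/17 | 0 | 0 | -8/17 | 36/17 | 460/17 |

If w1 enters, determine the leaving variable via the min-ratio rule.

Column w1 entries and ratios — x_2: (59/17)/(4/17) = 59/4; x_3: -3/17 ≤ 0, skip.
Smallest ratio is 59/4 in the row of x_2, so x_2 leaves.

x_2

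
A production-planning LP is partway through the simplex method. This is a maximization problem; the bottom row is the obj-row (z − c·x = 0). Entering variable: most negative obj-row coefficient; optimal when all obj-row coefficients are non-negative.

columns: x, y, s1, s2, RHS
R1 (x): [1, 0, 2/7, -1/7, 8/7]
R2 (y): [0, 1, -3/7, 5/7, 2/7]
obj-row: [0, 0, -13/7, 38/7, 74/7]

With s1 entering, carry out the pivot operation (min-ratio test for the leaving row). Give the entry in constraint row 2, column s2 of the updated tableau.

1/2

Ratio test on column s1 — row 1: (8/7)/(2/7) = 4; row 2: entry -3/7 ≤ 0. Minimum is 4 at row 1 (x leaves); pivot element 2/7.
Divide row 1 by 2/7; eliminate column s1 from the other rows.
Row 2 update in column s2: 5/7 − (-3/7)·(-1/2) = 1/2.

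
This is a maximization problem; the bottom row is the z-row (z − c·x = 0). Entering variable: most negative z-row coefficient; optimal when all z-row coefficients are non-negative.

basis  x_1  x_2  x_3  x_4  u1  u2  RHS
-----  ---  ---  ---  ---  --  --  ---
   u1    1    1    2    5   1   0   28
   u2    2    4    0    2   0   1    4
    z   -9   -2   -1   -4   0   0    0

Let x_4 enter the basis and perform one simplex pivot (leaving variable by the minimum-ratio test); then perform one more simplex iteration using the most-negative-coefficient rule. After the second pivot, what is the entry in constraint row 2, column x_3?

Ratio test on column x_4 — row 1: 28/5 = 28/5; row 2: 4/2 = 2. Minimum is 2 at row 2 (u2 leaves); pivot element 2.
Divide row 2 by 2; eliminate column x_4 from the other rows.
Second iteration: most negative z-row entry is -5 in column x_1, so x_1 enters.
Ratio test on column x_1 — row 1: entry -4 ≤ 0; row 2: 2/1 = 2. Minimum is 2 at row 2 (x_4 leaves); pivot element 1.
Divide row 2 by 1; eliminate column x_1 from the other rows.
After both pivots, the entry at constraint row 2, column x_3 is 0.

0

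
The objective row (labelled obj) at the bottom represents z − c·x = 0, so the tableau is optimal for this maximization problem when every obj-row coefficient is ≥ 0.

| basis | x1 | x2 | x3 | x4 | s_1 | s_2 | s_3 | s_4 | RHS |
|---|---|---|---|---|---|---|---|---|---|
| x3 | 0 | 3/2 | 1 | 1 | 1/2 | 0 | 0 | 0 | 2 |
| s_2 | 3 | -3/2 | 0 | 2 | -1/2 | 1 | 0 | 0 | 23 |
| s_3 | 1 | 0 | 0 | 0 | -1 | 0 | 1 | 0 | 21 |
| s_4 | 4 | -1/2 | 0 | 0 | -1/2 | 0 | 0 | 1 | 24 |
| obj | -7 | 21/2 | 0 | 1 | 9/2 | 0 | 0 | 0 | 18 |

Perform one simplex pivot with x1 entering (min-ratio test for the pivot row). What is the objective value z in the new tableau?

60

Ratio test on column x1 — row 1: entry 0 ≤ 0; row 2: 23/3 = 23/3; row 3: 21/1 = 21; row 4: 24/4 = 6. Minimum is 6 at row 4 (s_4 leaves); pivot element 4.
Pivot on row 4; the obj-row RHS becomes 18 − (-7)·6 = 60.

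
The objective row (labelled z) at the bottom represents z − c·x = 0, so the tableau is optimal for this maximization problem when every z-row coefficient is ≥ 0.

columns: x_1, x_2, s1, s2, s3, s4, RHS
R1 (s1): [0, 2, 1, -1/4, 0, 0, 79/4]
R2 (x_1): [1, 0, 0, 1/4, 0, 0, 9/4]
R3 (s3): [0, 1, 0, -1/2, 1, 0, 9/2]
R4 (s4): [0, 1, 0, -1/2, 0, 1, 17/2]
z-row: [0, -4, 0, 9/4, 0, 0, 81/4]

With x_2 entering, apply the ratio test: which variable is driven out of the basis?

s3

Column x_2 entries and ratios — s1: (79/4)/2 = 79/8; x_1: 0 ≤ 0, skip; s3: (9/2)/1 = 9/2; s4: (17/2)/1 = 17/2.
Smallest ratio is 9/2 in the row of s3, so s3 leaves.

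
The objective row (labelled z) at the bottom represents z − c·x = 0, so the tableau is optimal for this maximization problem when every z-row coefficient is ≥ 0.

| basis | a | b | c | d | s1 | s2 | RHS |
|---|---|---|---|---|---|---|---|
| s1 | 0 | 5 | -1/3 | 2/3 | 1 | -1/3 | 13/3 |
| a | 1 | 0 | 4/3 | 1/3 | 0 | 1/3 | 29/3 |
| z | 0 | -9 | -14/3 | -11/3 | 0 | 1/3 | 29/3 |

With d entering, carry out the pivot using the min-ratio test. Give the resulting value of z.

Ratio test on column d — row 1: (13/3)/(2/3) = 13/2; row 2: (29/3)/(1/3) = 29. Minimum is 13/2 at row 1 (s1 leaves); pivot element 2/3.
Pivot on row 1; the z-row RHS becomes 29/3 − (-11/3)·(13/2) = 67/2.

67/2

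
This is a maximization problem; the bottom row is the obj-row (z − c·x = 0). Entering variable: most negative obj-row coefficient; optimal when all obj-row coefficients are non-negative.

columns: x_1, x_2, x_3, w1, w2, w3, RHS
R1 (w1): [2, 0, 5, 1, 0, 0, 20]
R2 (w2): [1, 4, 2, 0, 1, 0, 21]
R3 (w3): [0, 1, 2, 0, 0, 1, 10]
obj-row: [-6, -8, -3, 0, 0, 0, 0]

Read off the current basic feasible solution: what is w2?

w2 is basic (row 2); its value is the RHS of that row, 21.

21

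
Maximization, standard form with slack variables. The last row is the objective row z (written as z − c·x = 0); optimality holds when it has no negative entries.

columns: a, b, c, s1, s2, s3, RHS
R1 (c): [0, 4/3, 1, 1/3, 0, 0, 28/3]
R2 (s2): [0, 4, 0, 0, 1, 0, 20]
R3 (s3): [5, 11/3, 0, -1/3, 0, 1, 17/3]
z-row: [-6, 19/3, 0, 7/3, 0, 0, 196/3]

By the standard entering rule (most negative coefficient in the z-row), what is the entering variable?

a

Negative z-row entries: a: -6.
The most negative is -6 in column a, so a enters.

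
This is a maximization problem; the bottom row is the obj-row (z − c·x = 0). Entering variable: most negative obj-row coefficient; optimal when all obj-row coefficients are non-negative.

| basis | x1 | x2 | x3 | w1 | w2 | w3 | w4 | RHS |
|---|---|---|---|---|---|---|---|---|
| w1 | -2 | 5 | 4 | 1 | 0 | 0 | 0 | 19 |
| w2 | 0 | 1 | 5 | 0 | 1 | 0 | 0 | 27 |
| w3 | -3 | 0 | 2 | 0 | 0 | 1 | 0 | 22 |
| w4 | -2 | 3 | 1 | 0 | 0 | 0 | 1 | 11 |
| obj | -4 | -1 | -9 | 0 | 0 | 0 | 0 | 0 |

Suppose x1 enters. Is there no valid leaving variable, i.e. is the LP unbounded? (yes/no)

yes

Every constraint-row entry in column x1 is ≤ 0, so increasing x1 is unbounded.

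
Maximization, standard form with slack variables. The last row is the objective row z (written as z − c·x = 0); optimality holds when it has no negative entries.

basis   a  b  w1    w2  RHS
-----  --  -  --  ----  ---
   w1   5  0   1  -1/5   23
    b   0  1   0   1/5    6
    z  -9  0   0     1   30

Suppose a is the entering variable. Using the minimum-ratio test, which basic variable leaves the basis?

w1

Column a entries and ratios — w1: 23/5 = 23/5; b: 0 ≤ 0, skip.
Smallest ratio is 23/5 in the row of w1, so w1 leaves.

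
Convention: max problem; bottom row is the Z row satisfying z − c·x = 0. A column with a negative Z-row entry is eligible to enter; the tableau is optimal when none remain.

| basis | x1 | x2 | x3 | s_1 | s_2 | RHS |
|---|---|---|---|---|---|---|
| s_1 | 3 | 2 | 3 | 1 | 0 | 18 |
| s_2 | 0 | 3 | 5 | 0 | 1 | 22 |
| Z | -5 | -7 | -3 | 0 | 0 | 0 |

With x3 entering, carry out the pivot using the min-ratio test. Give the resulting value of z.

66/5

Ratio test on column x3 — row 1: 18/3 = 6; row 2: 22/5 = 22/5. Minimum is 22/5 at row 2 (s_2 leaves); pivot element 5.
Pivot on row 2; the Z-row RHS becomes 0 − (-3)·(22/5) = 66/5.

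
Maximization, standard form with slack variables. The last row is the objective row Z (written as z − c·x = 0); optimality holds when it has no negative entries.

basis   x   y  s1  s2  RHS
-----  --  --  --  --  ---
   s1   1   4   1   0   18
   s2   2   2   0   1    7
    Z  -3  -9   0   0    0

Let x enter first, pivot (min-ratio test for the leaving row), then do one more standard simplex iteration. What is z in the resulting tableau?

63/2

Ratio test on column x — row 1: 18/1 = 18; row 2: 7/2 = 7/2. Minimum is 7/2 at row 2 (s2 leaves); pivot element 2.
Pivot on row 2; the Z-row RHS becomes 0 − (-3)·(7/2) = 21/2.
Next entering variable (most negative Z-row entry -6): y.
Ratio test on column y — row 1: (29/2)/3 = 29/6; row 2: (7/2)/1 = 7/2. Minimum is 7/2 at row 2 (x leaves); pivot element 1.
After the second pivot the Z-row RHS is 21/2 − (-6)·(7/2) = 63/2.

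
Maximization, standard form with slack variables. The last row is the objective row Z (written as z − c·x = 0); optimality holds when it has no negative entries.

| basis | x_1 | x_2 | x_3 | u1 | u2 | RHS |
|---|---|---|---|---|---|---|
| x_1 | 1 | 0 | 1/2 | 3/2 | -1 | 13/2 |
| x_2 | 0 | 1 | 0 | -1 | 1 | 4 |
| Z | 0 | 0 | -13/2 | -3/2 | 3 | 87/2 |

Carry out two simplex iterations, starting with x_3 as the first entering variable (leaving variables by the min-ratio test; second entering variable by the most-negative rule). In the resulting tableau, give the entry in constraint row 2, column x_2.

Ratio test on column x_3 — row 1: (13/2)/(1/2) = 13; row 2: entry 0 ≤ 0. Minimum is 13 at row 1 (x_1 leaves); pivot element 1/2.
Divide row 1 by 1/2; eliminate column x_3 from the other rows.
Second iteration: most negative Z-row entry is -10 in column u2, so u2 enters.
Ratio test on column u2 — row 1: entry -2 ≤ 0; row 2: 4/1 = 4. Minimum is 4 at row 2 (x_2 leaves); pivot element 1.
Divide row 2 by 1; eliminate column u2 from the other rows.
After both pivots, the entry at constraint row 2, column x_2 is 1.

1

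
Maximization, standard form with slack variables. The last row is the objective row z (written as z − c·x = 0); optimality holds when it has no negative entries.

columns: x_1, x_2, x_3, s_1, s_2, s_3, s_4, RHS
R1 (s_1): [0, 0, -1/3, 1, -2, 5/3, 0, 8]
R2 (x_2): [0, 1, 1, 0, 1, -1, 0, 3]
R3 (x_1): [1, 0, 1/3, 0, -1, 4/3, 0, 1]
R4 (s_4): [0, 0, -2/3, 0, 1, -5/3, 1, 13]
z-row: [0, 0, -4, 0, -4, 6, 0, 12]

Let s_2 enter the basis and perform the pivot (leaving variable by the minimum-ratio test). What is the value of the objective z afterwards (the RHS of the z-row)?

Ratio test on column s_2 — row 1: entry -2 ≤ 0; row 2: 3/1 = 3; row 3: entry -1 ≤ 0; row 4: 13/1 = 13. Minimum is 3 at row 2 (x_2 leaves); pivot element 1.
Pivot on row 2; the z-row RHS becomes 12 − (-4)·3 = 24.

24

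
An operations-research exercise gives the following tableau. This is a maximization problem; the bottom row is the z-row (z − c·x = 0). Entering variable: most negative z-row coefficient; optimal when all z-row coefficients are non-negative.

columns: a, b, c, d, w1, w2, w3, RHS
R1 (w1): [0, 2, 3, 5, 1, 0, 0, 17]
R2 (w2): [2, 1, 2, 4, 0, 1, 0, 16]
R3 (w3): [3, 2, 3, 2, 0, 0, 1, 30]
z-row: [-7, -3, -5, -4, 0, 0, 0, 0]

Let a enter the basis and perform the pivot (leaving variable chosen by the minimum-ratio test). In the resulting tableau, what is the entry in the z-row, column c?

2

Ratio test on column a — row 1: entry 0 ≤ 0; row 2: 16/2 = 8; row 3: 30/3 = 10. Minimum is 8 at row 2 (w2 leaves); pivot element 2.
Divide row 2 by 2; eliminate column a from the other rows.
z-row update in column c: -5 − (-7)·1 = 2.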